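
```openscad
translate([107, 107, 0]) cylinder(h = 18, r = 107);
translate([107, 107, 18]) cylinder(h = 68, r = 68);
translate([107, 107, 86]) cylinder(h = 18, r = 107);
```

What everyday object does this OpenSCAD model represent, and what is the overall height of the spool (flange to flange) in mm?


A spool. The overall height is 104 mm.

Three coaxial cylinders, large–small–large — a spool. Two 18 mm flanges and a 68 mm core give 18 + 68 + 18 = 104 mm.


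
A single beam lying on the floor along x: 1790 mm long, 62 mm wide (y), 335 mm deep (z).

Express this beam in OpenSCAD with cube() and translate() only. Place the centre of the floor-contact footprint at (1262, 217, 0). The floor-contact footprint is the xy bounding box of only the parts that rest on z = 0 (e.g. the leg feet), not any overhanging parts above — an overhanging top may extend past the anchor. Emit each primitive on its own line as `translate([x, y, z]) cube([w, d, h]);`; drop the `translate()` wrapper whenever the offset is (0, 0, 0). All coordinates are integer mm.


translate([367, 186, 0]) cube([1790, 62, 335]);


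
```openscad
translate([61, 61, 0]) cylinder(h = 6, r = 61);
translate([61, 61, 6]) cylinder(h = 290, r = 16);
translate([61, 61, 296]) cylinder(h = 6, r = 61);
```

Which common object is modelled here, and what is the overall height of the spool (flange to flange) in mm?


A spool. The overall height is 302 mm.

Three coaxial cylinders, large–small–large — a spool. Two 6 mm flanges and a 290 mm core give 6 + 290 + 6 = 302 mm.


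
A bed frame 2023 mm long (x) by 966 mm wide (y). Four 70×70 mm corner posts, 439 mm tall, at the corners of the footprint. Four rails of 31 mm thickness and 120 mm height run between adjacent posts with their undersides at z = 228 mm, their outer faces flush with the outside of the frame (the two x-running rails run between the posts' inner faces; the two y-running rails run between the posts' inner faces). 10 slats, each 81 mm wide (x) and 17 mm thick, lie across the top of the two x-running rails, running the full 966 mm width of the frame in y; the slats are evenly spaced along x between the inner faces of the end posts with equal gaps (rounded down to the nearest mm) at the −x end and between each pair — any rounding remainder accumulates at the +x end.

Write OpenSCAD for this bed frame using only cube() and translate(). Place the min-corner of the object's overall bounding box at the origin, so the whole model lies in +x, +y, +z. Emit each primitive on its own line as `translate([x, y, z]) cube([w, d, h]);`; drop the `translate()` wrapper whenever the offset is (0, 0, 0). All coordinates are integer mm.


// slat z = rail_z + rail_h = 228 + 120 = 348
// slat gap = ⌊(1883 − 10·81) / 11⌋ = 97
cube([70, 70, 439]);
translate([0, 896, 0]) cube([70, 70, 439]);
translate([1953, 0, 0]) cube([70, 70, 439]);
translate([1953, 896, 0]) cube([70, 70, 439]);
translate([70, 0, 228]) cube([1883, 31, 120]);
translate([70, 935, 228]) cube([1883, 31, 120]);
translate([0, 70, 228]) cube([31, 826, 120]);
translate([1992, 70, 228]) cube([31, 826, 120]);
translate([167, 0, 348]) cube([81, 966, 17]);
translate([345, 0, 348]) cube([81, 966, 17]);
translate([523, 0, 348]) cube([81, 966, 17]);
translate([701, 0, 348]) cube([81, 966, 17]);
translate([879, 0, 348]) cube([81, 966, 17]);
translate([1057, 0, 348]) cube([81, 966, 17]);
translate([1235, 0, 348]) cube([81, 966, 17]);
translate([1413, 0, 348]) cube([81, 966, 17]);
translate([1591, 0, 348]) cube([81, 966, 17]);
translate([1769, 0, 348]) cube([81, 966, 17]);


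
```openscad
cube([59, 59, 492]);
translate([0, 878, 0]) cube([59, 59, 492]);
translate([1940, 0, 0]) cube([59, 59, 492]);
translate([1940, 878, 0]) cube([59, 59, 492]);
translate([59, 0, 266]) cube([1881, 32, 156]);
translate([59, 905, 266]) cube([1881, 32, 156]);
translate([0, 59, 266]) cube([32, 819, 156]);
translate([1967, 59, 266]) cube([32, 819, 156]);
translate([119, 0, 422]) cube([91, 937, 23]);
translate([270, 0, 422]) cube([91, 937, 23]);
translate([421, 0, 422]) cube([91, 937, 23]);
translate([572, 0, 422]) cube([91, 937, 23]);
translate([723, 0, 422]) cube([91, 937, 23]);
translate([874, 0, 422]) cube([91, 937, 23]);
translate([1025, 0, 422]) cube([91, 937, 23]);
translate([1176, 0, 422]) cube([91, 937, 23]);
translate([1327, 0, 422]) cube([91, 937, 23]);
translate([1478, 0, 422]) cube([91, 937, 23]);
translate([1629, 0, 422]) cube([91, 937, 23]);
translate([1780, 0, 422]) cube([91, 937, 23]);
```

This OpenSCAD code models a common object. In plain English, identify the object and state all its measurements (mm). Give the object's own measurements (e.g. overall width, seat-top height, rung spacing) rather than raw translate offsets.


A bed frame 1999 mm long (x) by 937 mm wide (y). Four 59×59 mm corner posts, 492 mm tall, at the corners of the footprint. Four rails of 32 mm thickness and 156 mm height run between adjacent posts with their undersides at z = 266 mm, their outer faces flush with the outside of the frame (the two x-running rails run between the posts' inner faces; the two y-running rails run between the posts' inner faces). 12 slats, each 91 mm wide (x) and 23 mm thick, lie across the top of the two x-running rails, running the full 937 mm width of the frame in y; along x they sit between the end posts with a 60 mm gap after the −x posts and between neighbouring slats, leaving 69 mm before the +x posts.


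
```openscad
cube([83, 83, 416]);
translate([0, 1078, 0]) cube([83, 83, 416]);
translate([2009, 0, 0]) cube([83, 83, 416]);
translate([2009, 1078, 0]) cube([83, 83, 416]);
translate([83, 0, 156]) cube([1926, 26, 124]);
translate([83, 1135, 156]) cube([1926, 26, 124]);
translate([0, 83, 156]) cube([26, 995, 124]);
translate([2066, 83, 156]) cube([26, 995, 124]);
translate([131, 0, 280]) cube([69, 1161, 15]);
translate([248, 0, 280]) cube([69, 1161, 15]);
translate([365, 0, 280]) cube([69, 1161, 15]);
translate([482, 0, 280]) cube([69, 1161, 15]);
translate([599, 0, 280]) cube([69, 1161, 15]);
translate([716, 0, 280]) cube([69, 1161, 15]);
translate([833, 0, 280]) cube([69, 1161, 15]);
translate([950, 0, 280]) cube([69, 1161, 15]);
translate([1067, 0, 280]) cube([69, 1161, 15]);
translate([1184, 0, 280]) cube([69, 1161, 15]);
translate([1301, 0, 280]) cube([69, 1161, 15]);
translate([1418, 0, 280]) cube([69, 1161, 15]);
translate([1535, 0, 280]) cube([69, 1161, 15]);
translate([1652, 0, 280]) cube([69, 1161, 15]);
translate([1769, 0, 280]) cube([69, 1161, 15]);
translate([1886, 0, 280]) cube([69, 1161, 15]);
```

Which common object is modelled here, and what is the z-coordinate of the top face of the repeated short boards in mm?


A bed frame. The slat-top height is 295 mm.

Four posts, four rails, and a row of slats — a bed frame. Slats sit on the rails at z = 156 + 124 = 280; with slat thickness 15, the top is 295 mm.


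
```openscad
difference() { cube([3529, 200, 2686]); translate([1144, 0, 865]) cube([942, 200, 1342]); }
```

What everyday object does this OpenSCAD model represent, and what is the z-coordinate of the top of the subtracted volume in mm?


A wall with a window opening. The window head height is 2207 mm.

A wall with a rectangular opening subtracted — a window. Sill at z = 865, opening 1342 mm tall, so the head is at 865 + 1342 = 2207 mm.


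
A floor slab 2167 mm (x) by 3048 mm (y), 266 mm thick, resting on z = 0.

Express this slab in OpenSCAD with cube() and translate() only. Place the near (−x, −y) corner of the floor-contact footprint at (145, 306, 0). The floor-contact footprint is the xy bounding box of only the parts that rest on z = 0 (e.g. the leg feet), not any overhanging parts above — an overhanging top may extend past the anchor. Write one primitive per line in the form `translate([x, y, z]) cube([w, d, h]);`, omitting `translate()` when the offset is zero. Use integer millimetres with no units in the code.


translate([145, 306, 0]) cube([2167, 3048, 266]);


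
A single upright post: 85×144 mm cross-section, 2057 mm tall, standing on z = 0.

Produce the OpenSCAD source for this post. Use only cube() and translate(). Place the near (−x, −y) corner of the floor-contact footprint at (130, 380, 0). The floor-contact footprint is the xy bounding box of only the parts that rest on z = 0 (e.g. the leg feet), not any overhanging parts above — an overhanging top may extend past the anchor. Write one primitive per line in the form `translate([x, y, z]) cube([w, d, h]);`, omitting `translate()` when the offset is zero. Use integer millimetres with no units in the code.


translate([130, 380, 0]) cube([85, 144, 2057]);


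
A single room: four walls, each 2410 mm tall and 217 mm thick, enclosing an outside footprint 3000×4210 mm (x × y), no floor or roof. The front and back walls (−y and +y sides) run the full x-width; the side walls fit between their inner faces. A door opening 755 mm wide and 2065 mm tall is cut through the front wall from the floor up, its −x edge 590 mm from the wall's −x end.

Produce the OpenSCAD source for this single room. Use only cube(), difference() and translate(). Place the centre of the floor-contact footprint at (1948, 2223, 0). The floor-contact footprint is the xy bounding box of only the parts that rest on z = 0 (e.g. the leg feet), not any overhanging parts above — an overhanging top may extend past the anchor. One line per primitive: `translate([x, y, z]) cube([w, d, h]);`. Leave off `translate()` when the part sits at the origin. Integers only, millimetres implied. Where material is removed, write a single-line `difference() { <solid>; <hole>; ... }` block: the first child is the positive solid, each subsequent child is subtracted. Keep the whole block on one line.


difference() { translate([448, 118, 0]) cube([3000, 217, 2410]); translate([1038, 118, 0]) cube([755, 217, 2065]); }
translate([448, 4111, 0]) cube([3000, 217, 2410]);
translate([448, 335, 0]) cube([217, 3776, 2410]);
translate([3231, 335, 0]) cube([217, 3776, 2410]);


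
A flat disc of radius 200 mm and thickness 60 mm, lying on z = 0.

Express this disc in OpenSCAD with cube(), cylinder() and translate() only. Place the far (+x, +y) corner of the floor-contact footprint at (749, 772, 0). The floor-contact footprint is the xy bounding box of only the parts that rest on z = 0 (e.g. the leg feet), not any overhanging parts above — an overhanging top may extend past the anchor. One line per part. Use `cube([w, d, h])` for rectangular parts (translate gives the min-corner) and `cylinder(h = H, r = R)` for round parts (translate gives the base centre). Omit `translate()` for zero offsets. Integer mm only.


translate([549, 572, 0]) cylinder(h = 60, r = 200);


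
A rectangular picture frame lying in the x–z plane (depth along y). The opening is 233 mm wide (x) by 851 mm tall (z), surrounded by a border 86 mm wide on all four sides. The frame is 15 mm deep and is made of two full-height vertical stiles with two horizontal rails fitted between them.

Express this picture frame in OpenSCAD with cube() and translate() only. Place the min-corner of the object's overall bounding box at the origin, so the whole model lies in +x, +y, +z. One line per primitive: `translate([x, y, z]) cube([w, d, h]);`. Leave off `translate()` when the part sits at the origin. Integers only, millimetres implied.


cube([86, 15, 1023]);
translate([319, 0, 0]) cube([86, 15, 1023]);
translate([86, 0, 0]) cube([233, 15, 86]);
translate([86, 0, 937]) cube([233, 15, 86]);


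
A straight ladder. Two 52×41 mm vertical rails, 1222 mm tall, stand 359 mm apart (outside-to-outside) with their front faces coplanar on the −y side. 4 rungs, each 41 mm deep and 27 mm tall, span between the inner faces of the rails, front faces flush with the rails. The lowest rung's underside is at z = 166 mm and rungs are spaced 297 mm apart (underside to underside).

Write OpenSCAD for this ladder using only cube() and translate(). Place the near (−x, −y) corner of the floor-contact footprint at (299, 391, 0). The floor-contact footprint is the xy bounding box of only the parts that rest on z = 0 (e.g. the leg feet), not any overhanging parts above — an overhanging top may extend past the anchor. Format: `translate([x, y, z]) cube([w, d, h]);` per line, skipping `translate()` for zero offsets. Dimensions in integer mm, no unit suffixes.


// rung span = 359 - 2*52 = 255
// rung[k] z = 166 + k*297
translate([299, 391, 0]) cube([52, 41, 1222]);
translate([606, 391, 0]) cube([52, 41, 1222]);
translate([351, 391, 166]) cube([255, 41, 27]);
translate([351, 391, 463]) cube([255, 41, 27]);
translate([351, 391, 760]) cube([255, 41, 27]);
translate([351, 391, 1057]) cube([255, 41, 27]);


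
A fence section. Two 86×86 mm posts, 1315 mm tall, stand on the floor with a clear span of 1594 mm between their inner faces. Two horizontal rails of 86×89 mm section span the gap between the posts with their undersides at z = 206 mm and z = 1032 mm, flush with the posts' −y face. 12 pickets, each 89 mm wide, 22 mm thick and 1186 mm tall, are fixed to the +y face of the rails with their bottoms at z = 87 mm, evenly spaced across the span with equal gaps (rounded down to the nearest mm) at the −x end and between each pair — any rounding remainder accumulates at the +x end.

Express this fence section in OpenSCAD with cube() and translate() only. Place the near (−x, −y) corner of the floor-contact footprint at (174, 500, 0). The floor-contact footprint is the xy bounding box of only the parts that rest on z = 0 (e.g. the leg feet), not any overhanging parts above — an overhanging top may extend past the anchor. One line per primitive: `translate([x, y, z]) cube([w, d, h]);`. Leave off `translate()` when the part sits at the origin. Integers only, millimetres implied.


translate([174, 500, 0]) cube([86, 86, 1315]);
translate([1854, 500, 0]) cube([86, 86, 1315]);
translate([260, 500, 206]) cube([1594, 86, 89]);
translate([260, 500, 1032]) cube([1594, 86, 89]);
translate([300, 586, 87]) cube([89, 22, 1186]);
translate([429, 586, 87]) cube([89, 22, 1186]);
translate([558, 586, 87]) cube([89, 22, 1186]);
translate([687, 586, 87]) cube([89, 22, 1186]);
translate([816, 586, 87]) cube([89, 22, 1186]);
translate([945, 586, 87]) cube([89, 22, 1186]);
translate([1074, 586, 87]) cube([89, 22, 1186]);
translate([1203, 586, 87]) cube([89, 22, 1186]);
translate([1332, 586, 87]) cube([89, 22, 1186]);
translate([1461, 586, 87]) cube([89, 22, 1186]);
translate([1590, 586, 87]) cube([89, 22, 1186]);
translate([1719, 586, 87]) cube([89, 22, 1186]);


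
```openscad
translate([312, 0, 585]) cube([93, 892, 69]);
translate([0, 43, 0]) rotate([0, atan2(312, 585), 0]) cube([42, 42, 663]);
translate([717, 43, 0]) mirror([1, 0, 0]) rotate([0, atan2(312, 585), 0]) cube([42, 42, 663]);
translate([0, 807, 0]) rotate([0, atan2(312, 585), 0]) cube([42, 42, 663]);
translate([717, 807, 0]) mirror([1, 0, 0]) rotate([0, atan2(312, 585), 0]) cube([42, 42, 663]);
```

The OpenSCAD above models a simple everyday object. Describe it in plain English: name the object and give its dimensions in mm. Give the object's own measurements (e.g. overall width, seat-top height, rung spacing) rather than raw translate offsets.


A sawhorse. A 93×892×69 mm beam (x, y, z) sits on two A-frame leg pairs. Each pair is two raked legs of 42×42 mm section (42 mm along y) splaying symmetrically in x. Each leg rises 585 mm vertically over 312 mm of horizontal reach and is 663 mm long along its own axis. Every leg's outer bottom edge rests on the floor and its outer top edge meets a bottom edge of the beam — the left legs (tilting toward +x) meet the beam's −x bottom edge, the right legs (their mirror images, tilting toward −x) meet its +x bottom edge — so the leg tops tuck under the beam, the beam's underside is 585 mm above the floor, and the feet are 717 mm apart outside-to-outside with the beam centred between them. The two leg pairs are set in 43 mm from either end of the beam.


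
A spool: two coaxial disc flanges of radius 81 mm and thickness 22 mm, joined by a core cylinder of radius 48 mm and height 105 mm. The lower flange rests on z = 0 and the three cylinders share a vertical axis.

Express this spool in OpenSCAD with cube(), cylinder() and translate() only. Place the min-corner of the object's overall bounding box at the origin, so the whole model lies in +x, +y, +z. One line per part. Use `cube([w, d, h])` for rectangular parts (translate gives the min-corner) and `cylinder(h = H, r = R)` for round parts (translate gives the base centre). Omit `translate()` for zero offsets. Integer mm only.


translate([81, 81, 0]) cylinder(h = 22, r = 81);
translate([81, 81, 22]) cylinder(h = 105, r = 48);
translate([81, 81, 127]) cylinder(h = 22, r = 81);


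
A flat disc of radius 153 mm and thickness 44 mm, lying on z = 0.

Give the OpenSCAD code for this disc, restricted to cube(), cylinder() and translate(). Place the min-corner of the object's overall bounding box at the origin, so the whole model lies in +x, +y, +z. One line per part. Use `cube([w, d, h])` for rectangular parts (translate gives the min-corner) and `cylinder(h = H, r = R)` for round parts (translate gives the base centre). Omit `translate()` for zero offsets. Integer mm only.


translate([153, 153, 0]) cylinder(h = 44, r = 153);


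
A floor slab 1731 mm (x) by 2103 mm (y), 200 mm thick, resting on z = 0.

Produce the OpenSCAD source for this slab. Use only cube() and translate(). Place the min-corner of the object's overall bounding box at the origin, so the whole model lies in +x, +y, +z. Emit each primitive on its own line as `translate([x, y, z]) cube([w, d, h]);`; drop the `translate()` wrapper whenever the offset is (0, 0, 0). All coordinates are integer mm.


cube([1731, 2103, 200]);


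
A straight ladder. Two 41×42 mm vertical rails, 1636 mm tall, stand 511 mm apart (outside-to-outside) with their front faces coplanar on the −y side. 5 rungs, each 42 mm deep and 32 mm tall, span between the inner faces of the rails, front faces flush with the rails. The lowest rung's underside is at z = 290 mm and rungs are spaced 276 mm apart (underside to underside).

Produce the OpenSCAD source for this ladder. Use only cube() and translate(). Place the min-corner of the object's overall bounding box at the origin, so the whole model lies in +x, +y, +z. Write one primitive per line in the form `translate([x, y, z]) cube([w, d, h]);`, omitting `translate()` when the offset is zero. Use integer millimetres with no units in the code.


cube([41, 42, 1636]);
translate([470, 0, 0]) cube([41, 42, 1636]);
translate([41, 0, 290]) cube([429, 42, 32]);
translate([41, 0, 566]) cube([429, 42, 32]);
translate([41, 0, 842]) cube([429, 42, 32]);
translate([41, 0, 1118]) cube([429, 42, 32]);
translate([41, 0, 1394]) cube([429, 42, 32]);


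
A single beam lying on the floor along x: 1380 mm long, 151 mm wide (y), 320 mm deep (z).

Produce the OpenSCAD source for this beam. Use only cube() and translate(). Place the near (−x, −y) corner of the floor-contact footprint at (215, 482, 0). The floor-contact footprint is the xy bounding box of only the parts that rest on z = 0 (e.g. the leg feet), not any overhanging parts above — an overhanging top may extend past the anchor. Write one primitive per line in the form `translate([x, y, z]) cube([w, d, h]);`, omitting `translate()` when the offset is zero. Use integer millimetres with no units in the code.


translate([215, 482, 0]) cube([1380, 151, 320]);


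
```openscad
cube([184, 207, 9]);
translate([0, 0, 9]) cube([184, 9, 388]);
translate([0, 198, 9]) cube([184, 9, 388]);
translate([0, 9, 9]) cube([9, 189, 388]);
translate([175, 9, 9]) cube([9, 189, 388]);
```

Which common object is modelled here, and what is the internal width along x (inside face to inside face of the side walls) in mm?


An open box. The internal width is 166 mm.

A 184×207 base slab with four walls standing on it — an open box. The base is 184 mm wide and the walls are 9 mm thick, so the internal width is 184 − 2 × 9 = 166 mm.


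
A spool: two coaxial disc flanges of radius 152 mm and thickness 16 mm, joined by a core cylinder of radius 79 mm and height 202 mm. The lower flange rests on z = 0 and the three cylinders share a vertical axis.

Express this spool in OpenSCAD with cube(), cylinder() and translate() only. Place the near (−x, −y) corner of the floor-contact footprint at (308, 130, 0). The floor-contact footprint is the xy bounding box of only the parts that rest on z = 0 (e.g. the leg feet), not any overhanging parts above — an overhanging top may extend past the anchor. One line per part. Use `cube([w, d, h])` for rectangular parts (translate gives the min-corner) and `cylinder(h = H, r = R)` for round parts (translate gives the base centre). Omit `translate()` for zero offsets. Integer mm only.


translate([460, 282, 0]) cylinder(h = 16, r = 152);
translate([460, 282, 16]) cylinder(h = 202, r = 79);
translate([460, 282, 218]) cylinder(h = 16, r = 152);


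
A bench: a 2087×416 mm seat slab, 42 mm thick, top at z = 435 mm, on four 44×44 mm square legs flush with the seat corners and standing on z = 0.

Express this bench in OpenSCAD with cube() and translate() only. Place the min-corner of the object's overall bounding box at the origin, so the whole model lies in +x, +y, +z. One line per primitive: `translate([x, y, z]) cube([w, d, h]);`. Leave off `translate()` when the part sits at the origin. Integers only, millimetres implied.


translate([0, 0, 393]) cube([2087, 416, 42]);
cube([44, 44, 393]);
translate([0, 372, 0]) cube([44, 44, 393]);
translate([2043, 0, 0]) cube([44, 44, 393]);
translate([2043, 372, 0]) cube([44, 44, 393]);


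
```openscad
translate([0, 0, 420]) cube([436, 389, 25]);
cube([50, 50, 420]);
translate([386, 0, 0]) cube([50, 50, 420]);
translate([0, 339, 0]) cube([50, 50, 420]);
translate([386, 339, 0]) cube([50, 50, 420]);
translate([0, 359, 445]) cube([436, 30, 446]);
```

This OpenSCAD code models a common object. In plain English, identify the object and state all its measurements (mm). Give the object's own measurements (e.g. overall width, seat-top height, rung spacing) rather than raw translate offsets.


A chair. The seat is a 436×389×25 mm slab with its top at z = 445 mm, on four 50×50 mm corner legs (flush with the seat edges, standing on z = 0). A flat backrest 30 mm thick, 446 mm tall, spans the full seat width and rises from the seat top along its +y edge, rear face flush with the rear of the seat.


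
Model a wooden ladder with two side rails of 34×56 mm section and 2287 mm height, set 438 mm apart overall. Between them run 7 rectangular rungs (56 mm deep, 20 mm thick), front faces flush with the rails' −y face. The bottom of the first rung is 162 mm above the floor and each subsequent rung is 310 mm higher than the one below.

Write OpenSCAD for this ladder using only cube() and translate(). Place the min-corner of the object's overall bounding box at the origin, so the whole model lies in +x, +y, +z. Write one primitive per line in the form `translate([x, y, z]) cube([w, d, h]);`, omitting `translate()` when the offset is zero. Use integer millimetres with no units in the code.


// rung span = 438 - 2*34 = 370
// rung[k] z = 162 + k*310
cube([34, 56, 2287]);
translate([404, 0, 0]) cube([34, 56, 2287]);
translate([34, 0, 162]) cube([370, 56, 20]);
translate([34, 0, 472]) cube([370, 56, 20]);
translate([34, 0, 782]) cube([370, 56, 20]);
translate([34, 0, 1092]) cube([370, 56, 20]);
translate([34, 0, 1402]) cube([370, 56, 20]);
translate([34, 0, 1712]) cube([370, 56, 20]);
translate([34, 0, 2022]) cube([370, 56, 20]);


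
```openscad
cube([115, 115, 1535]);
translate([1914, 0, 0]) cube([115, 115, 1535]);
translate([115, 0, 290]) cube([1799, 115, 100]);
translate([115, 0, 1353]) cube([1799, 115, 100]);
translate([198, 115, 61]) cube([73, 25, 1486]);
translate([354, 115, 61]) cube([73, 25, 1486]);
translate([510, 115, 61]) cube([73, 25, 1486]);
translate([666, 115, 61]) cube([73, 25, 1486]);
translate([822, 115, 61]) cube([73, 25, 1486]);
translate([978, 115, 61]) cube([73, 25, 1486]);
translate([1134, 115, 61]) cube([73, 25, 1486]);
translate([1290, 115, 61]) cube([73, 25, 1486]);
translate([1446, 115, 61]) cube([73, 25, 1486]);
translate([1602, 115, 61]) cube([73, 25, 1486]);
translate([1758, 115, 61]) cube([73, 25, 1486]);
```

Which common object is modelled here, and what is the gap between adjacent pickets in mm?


A fence section. The picket gap is 83 mm.

Two posts, two rails, 11 pickets — a fence section. Span 1799 mm holds 11 pickets of 73 mm with 12 equal gaps: ⌊(1799 − 11·73) / 12⌋ = 83 mm.


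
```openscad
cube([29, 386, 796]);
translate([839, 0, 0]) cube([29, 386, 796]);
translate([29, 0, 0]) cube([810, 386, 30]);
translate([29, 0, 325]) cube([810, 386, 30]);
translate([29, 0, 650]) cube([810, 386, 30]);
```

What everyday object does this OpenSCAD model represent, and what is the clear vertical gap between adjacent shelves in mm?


A bookshelf. The clear shelf gap is 295 mm.

Two tall side panels with 3 horizontal boards between them — a bookshelf. The first two shelf undersides are at z = 0 and z = 325; with shelf thickness 30, the clear gap is 325 − 0 − 30 = 295 mm.


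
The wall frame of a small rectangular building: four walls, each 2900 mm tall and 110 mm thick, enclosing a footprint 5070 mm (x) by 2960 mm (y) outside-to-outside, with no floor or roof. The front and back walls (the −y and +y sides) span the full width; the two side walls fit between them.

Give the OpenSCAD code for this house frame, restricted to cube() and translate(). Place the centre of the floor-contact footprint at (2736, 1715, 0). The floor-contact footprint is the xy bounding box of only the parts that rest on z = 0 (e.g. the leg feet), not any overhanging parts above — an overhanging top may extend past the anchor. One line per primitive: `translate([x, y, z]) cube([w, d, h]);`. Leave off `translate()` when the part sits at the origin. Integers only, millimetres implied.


translate([201, 235, 0]) cube([5070, 110, 2900]);
translate([201, 3085, 0]) cube([5070, 110, 2900]);
translate([201, 345, 0]) cube([110, 2740, 2900]);
translate([5161, 345, 0]) cube([110, 2740, 2900]);


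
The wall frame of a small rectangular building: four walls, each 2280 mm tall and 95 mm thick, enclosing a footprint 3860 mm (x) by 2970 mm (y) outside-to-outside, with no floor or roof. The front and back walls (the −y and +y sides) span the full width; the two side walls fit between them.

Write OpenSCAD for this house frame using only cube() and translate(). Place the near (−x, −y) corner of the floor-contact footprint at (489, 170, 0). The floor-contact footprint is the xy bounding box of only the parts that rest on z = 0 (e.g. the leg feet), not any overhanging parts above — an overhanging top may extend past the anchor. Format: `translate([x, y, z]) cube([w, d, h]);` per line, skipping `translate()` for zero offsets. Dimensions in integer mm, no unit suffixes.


translate([489, 170, 0]) cube([3860, 95, 2280]);
translate([489, 3045, 0]) cube([3860, 95, 2280]);
translate([489, 265, 0]) cube([95, 2780, 2280]);
translate([4254, 265, 0]) cube([95, 2780, 2280]);


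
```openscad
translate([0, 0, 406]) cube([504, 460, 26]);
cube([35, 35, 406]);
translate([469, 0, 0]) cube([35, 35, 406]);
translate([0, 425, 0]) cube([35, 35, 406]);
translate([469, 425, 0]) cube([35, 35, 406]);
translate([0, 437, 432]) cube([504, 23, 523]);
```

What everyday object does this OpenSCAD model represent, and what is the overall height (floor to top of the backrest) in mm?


A chair. The overall height is 955 mm.

A slab on four corner posts with a tall panel at the back — a chair. The seat slab sits at z = 406 with thickness 26, and the 523 mm backrest starts at the seat top, so the overall height is 406 + 26 + 523 = 955 mm.


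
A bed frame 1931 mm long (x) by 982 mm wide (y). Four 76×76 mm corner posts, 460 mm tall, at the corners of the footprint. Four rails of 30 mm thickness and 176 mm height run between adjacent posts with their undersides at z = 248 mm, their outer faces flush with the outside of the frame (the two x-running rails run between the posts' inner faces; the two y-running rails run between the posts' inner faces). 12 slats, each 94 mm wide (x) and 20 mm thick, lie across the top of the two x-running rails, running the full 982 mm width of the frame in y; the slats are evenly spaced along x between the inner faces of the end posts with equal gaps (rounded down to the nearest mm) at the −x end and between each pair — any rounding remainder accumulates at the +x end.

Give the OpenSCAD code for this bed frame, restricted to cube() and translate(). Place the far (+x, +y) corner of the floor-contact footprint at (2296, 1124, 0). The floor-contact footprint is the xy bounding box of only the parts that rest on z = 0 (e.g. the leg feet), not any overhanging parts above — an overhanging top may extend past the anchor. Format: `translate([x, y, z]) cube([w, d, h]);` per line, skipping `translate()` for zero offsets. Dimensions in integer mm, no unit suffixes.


translate([365, 142, 0]) cube([76, 76, 460]);
translate([365, 1048, 0]) cube([76, 76, 460]);
translate([2220, 142, 0]) cube([76, 76, 460]);
translate([2220, 1048, 0]) cube([76, 76, 460]);
translate([441, 142, 248]) cube([1779, 30, 176]);
translate([441, 1094, 248]) cube([1779, 30, 176]);
translate([365, 218, 248]) cube([30, 830, 176]);
translate([2266, 218, 248]) cube([30, 830, 176]);
translate([491, 142, 424]) cube([94, 982, 20]);
translate([635, 142, 424]) cube([94, 982, 20]);
translate([779, 142, 424]) cube([94, 982, 20]);
translate([923, 142, 424]) cube([94, 982, 20]);
translate([1067, 142, 424]) cube([94, 982, 20]);
translate([1211, 142, 424]) cube([94, 982, 20]);
translate([1355, 142, 424]) cube([94, 982, 20]);
translate([1499, 142, 424]) cube([94, 982, 20]);
translate([1643, 142, 424]) cube([94, 982, 20]);
translate([1787, 142, 424]) cube([94, 982, 20]);
translate([1931, 142, 424]) cube([94, 982, 20]);
translate([2075, 142, 424]) cube([94, 982, 20]);


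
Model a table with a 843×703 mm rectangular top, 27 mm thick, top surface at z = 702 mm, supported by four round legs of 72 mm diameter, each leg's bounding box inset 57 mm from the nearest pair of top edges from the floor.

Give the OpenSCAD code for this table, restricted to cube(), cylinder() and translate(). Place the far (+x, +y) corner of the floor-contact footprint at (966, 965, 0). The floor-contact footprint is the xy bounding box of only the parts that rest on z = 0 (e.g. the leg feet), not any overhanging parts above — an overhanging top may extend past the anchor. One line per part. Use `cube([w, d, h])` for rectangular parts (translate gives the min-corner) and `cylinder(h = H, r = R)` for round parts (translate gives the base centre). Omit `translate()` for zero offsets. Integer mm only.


translate([180, 319, 675]) cube([843, 703, 27]);
translate([273, 412, 0]) cylinder(h = 675, r = 36);
translate([930, 412, 0]) cylinder(h = 675, r = 36);
translate([273, 929, 0]) cylinder(h = 675, r = 36);
translate([930, 929, 0]) cylinder(h = 675, r = 36);


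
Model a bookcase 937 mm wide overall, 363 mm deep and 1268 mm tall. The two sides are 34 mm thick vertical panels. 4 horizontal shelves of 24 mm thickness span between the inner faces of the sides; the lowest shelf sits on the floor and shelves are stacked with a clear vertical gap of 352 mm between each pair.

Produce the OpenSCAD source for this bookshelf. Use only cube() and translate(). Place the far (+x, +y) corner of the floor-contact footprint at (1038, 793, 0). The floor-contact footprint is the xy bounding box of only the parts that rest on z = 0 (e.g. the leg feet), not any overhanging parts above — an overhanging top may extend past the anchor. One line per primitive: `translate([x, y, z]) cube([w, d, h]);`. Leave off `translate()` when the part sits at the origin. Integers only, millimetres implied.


translate([101, 430, 0]) cube([34, 363, 1268]);
translate([1004, 430, 0]) cube([34, 363, 1268]);
translate([135, 430, 0]) cube([869, 363, 24]);
translate([135, 430, 376]) cube([869, 363, 24]);
translate([135, 430, 752]) cube([869, 363, 24]);
translate([135, 430, 1128]) cube([869, 363, 24]);


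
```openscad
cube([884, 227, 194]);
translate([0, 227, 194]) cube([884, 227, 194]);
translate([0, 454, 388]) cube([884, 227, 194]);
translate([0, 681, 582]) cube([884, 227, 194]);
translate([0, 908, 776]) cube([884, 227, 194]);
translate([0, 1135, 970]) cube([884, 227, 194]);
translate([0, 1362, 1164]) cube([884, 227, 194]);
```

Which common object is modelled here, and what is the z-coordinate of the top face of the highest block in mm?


A staircase. The total rise is 1358 mm.

7 identical blocks, each offset up and back from the previous — a staircase. Each step is 194 mm tall and there are 7 of them, so the total rise is 7 × 194 = 1358 mm.


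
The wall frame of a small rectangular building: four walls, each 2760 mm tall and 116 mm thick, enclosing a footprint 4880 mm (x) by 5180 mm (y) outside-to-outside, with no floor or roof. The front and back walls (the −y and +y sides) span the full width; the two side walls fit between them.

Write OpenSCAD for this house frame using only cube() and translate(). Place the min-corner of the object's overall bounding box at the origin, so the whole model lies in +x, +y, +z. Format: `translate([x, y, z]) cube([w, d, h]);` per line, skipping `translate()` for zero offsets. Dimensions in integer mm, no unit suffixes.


cube([4880, 116, 2760]);
translate([0, 5064, 0]) cube([4880, 116, 2760]);
translate([0, 116, 0]) cube([116, 4948, 2760]);
translate([4764, 116, 0]) cube([116, 4948, 2760]);


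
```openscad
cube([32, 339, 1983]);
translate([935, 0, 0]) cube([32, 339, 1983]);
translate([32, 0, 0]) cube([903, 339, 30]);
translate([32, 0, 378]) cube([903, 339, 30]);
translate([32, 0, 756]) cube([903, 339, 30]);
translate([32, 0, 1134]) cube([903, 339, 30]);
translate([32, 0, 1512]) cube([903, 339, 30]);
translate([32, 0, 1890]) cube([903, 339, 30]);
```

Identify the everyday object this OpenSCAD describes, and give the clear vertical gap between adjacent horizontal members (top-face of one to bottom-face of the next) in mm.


A bookshelf. The clear shelf gap is 348 mm.

Two tall side panels with 6 horizontal boards between them — a bookshelf. The first two shelf undersides are at z = 0 and z = 378; with shelf thickness 30, the clear gap is 378 − 0 − 30 = 348 mm.


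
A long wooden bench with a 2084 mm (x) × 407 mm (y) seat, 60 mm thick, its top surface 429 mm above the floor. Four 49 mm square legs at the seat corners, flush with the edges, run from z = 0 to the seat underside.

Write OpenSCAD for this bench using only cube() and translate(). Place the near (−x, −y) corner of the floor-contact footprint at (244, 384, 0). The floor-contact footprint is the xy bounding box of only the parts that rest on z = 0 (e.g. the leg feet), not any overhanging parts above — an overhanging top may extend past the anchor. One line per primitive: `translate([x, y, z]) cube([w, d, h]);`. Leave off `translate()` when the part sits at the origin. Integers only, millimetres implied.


translate([244, 384, 369]) cube([2084, 407, 60]);
translate([244, 384, 0]) cube([49, 49, 369]);
translate([244, 742, 0]) cube([49, 49, 369]);
translate([2279, 384, 0]) cube([49, 49, 369]);
translate([2279, 742, 0]) cube([49, 49, 369]);


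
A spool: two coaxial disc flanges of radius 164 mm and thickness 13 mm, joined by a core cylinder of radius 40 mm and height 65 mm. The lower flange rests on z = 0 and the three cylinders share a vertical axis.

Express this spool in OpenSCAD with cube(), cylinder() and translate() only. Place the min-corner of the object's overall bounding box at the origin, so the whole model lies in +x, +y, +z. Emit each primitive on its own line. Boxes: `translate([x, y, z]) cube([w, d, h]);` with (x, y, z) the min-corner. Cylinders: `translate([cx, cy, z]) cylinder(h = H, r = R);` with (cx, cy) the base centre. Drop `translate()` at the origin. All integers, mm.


translate([164, 164, 0]) cylinder(h = 13, r = 164);
translate([164, 164, 13]) cylinder(h = 65, r = 40);
translate([164, 164, 78]) cylinder(h = 13, r = 164);


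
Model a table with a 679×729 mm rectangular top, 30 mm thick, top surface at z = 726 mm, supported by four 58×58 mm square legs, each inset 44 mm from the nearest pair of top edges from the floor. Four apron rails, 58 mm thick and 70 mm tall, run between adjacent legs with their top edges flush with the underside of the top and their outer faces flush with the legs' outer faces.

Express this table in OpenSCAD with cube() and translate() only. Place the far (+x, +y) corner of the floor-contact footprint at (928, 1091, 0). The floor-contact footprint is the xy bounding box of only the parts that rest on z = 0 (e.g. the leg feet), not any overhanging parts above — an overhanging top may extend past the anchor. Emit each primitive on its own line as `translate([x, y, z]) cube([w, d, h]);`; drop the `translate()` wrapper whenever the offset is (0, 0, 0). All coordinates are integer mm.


translate([293, 406, 696]) cube([679, 729, 30]);
translate([337, 450, 0]) cube([58, 58, 696]);
translate([870, 450, 0]) cube([58, 58, 696]);
translate([337, 1033, 0]) cube([58, 58, 696]);
translate([870, 1033, 0]) cube([58, 58, 696]);
translate([395, 450, 626]) cube([475, 58, 70]);
translate([395, 1033, 626]) cube([475, 58, 70]);
translate([337, 508, 626]) cube([58, 525, 70]);
translate([870, 508, 626]) cube([58, 525, 70]);


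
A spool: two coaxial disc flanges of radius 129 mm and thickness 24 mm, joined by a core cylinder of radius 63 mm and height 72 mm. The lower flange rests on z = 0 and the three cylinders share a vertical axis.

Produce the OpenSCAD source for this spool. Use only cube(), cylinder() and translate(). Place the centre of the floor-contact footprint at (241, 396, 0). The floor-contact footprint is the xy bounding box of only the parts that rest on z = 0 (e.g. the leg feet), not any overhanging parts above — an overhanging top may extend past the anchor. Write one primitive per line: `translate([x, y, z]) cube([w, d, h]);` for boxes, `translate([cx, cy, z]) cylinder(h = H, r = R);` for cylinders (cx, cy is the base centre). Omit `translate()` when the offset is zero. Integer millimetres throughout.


translate([241, 396, 0]) cylinder(h = 24, r = 129);
translate([241, 396, 24]) cylinder(h = 72, r = 63);
translate([241, 396, 96]) cylinder(h = 24, r = 129);


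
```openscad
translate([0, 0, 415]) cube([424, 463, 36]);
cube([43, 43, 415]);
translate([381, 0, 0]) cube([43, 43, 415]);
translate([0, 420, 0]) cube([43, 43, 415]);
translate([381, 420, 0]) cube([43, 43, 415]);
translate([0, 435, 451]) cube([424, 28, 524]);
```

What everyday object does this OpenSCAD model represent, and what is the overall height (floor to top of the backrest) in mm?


A chair. The overall height is 975 mm.

A slab on four corner posts with a tall panel at the back — a chair. The seat slab sits at z = 415 with thickness 36, and the 524 mm backrest starts at the seat top, so the overall height is 415 + 36 + 524 = 975 mm.


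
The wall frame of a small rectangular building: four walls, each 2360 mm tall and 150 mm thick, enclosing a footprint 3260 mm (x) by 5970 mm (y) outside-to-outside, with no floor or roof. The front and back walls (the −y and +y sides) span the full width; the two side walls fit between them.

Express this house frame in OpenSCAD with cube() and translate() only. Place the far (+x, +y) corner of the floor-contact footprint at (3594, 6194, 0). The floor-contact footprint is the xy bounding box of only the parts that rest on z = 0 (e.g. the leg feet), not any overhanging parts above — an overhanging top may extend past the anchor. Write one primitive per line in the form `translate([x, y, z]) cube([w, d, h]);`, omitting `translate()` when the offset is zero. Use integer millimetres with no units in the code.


translate([334, 224, 0]) cube([3260, 150, 2360]);
translate([334, 6044, 0]) cube([3260, 150, 2360]);
translate([334, 374, 0]) cube([150, 5670, 2360]);
translate([3444, 374, 0]) cube([150, 5670, 2360]);
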